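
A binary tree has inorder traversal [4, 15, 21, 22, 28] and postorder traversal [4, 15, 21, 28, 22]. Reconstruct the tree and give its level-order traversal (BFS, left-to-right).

Inorder:   [4, 15, 21, 22, 28]
Postorder: [4, 15, 21, 28, 22]
Algorithm: postorder visits root last, so walk postorder right-to-left;
each value is the root of the current inorder slice — split it at that
value, recurse on the right subtree first, then the left.
Recursive splits:
  root=22; inorder splits into left=[4, 15, 21], right=[28]
  root=28; inorder splits into left=[], right=[]
  root=21; inorder splits into left=[4, 15], right=[]
  root=15; inorder splits into left=[4], right=[]
  root=4; inorder splits into left=[], right=[]
Reconstructed level-order: [22, 21, 28, 15, 4]


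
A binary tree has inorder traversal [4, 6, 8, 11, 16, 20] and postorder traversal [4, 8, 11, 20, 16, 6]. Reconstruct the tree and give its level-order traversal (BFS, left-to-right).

Inorder:   [4, 6, 8, 11, 16, 20]
Postorder: [4, 8, 11, 20, 16, 6]
Algorithm: postorder visits root last, so walk postorder right-to-left;
each value is the root of the current inorder slice — split it at that
value, recurse on the right subtree first, then the left.
Recursive splits:
  root=6; inorder splits into left=[4], right=[8, 11, 16, 20]
  root=16; inorder splits into left=[8, 11], right=[20]
  root=20; inorder splits into left=[], right=[]
  root=11; inorder splits into left=[8], right=[]
  root=8; inorder splits into left=[], right=[]
  root=4; inorder splits into left=[], right=[]
Reconstructed level-order: [6, 4, 16, 11, 20, 8]


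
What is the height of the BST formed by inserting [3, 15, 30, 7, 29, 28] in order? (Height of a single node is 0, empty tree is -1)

Insertion order: [3, 15, 30, 7, 29, 28]
Tree (level-order array): [3, None, 15, 7, 30, None, None, 29, None, 28]
Compute height bottom-up (empty subtree = -1):
  height(7) = 1 + max(-1, -1) = 0
  height(28) = 1 + max(-1, -1) = 0
  height(29) = 1 + max(0, -1) = 1
  height(30) = 1 + max(1, -1) = 2
  height(15) = 1 + max(0, 2) = 3
  height(3) = 1 + max(-1, 3) = 4
Height = 4


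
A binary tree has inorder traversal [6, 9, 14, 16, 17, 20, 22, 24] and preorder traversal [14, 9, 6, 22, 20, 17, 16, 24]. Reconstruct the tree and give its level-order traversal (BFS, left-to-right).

Inorder:  [6, 9, 14, 16, 17, 20, 22, 24]
Preorder: [14, 9, 6, 22, 20, 17, 16, 24]
Algorithm: preorder visits root first, so consume preorder in order;
for each root, split the current inorder slice at that value into
left-subtree inorder and right-subtree inorder, then recurse.
Recursive splits:
  root=14; inorder splits into left=[6, 9], right=[16, 17, 20, 22, 24]
  root=9; inorder splits into left=[6], right=[]
  root=6; inorder splits into left=[], right=[]
  root=22; inorder splits into left=[16, 17, 20], right=[24]
  root=20; inorder splits into left=[16, 17], right=[]
  root=17; inorder splits into left=[16], right=[]
  root=16; inorder splits into left=[], right=[]
  root=24; inorder splits into left=[], right=[]
Reconstructed level-order: [14, 9, 22, 6, 20, 24, 17, 16]


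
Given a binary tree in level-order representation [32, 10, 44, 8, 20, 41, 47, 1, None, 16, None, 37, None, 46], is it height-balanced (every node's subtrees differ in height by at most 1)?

Tree (level-order array): [32, 10, 44, 8, 20, 41, 47, 1, None, 16, None, 37, None, 46]
Definition: a tree is height-balanced if, at every node, |h(left) - h(right)| <= 1 (empty subtree has height -1).
Bottom-up per-node check:
  node 1: h_left=-1, h_right=-1, diff=0 [OK], height=0
  node 8: h_left=0, h_right=-1, diff=1 [OK], height=1
  node 16: h_left=-1, h_right=-1, diff=0 [OK], height=0
  node 20: h_left=0, h_right=-1, diff=1 [OK], height=1
  node 10: h_left=1, h_right=1, diff=0 [OK], height=2
  node 37: h_left=-1, h_right=-1, diff=0 [OK], height=0
  node 41: h_left=0, h_right=-1, diff=1 [OK], height=1
  node 46: h_left=-1, h_right=-1, diff=0 [OK], height=0
  node 47: h_left=0, h_right=-1, diff=1 [OK], height=1
  node 44: h_left=1, h_right=1, diff=0 [OK], height=2
  node 32: h_left=2, h_right=2, diff=0 [OK], height=3
All nodes satisfy the balance condition.
Result: Balanced


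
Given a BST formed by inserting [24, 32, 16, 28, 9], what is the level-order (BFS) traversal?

Tree insertion order: [24, 32, 16, 28, 9]
Tree (level-order array): [24, 16, 32, 9, None, 28]
BFS from the root, enqueuing left then right child of each popped node:
  queue [24] -> pop 24, enqueue [16, 32], visited so far: [24]
  queue [16, 32] -> pop 16, enqueue [9], visited so far: [24, 16]
  queue [32, 9] -> pop 32, enqueue [28], visited so far: [24, 16, 32]
  queue [9, 28] -> pop 9, enqueue [none], visited so far: [24, 16, 32, 9]
  queue [28] -> pop 28, enqueue [none], visited so far: [24, 16, 32, 9, 28]
Result: [24, 16, 32, 9, 28]


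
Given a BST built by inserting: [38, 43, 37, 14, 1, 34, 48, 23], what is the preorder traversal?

Tree insertion order: [38, 43, 37, 14, 1, 34, 48, 23]
Tree (level-order array): [38, 37, 43, 14, None, None, 48, 1, 34, None, None, None, None, 23]
Preorder traversal: [38, 37, 14, 1, 34, 23, 43, 48]


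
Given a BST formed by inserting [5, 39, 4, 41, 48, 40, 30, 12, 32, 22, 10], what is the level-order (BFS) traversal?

Tree insertion order: [5, 39, 4, 41, 48, 40, 30, 12, 32, 22, 10]
Tree (level-order array): [5, 4, 39, None, None, 30, 41, 12, 32, 40, 48, 10, 22]
BFS from the root, enqueuing left then right child of each popped node:
  queue [5] -> pop 5, enqueue [4, 39], visited so far: [5]
  queue [4, 39] -> pop 4, enqueue [none], visited so far: [5, 4]
  queue [39] -> pop 39, enqueue [30, 41], visited so far: [5, 4, 39]
  queue [30, 41] -> pop 30, enqueue [12, 32], visited so far: [5, 4, 39, 30]
  queue [41, 12, 32] -> pop 41, enqueue [40, 48], visited so far: [5, 4, 39, 30, 41]
  queue [12, 32, 40, 48] -> pop 12, enqueue [10, 22], visited so far: [5, 4, 39, 30, 41, 12]
  queue [32, 40, 48, 10, 22] -> pop 32, enqueue [none], visited so far: [5, 4, 39, 30, 41, 12, 32]
  queue [40, 48, 10, 22] -> pop 40, enqueue [none], visited so far: [5, 4, 39, 30, 41, 12, 32, 40]
  queue [48, 10, 22] -> pop 48, enqueue [none], visited so far: [5, 4, 39, 30, 41, 12, 32, 40, 48]
  queue [10, 22] -> pop 10, enqueue [none], visited so far: [5, 4, 39, 30, 41, 12, 32, 40, 48, 10]
  queue [22] -> pop 22, enqueue [none], visited so far: [5, 4, 39, 30, 41, 12, 32, 40, 48, 10, 22]
Result: [5, 4, 39, 30, 41, 12, 32, 40, 48, 10, 22]


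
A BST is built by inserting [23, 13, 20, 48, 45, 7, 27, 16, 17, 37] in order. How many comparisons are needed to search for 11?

Search path for 11: 23 -> 13 -> 7
Found: False
Comparisons: 3


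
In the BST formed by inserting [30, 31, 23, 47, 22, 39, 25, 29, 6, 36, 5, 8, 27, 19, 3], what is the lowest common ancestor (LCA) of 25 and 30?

Tree insertion order: [30, 31, 23, 47, 22, 39, 25, 29, 6, 36, 5, 8, 27, 19, 3]
Tree (level-order array): [30, 23, 31, 22, 25, None, 47, 6, None, None, 29, 39, None, 5, 8, 27, None, 36, None, 3, None, None, 19]
In a BST, the LCA of p=25, q=30 is the first node v on the
root-to-leaf path with p <= v <= q (go left if both < v, right if both > v).
Walk from root:
  at 30: 25 <= 30 <= 30, this is the LCA
LCA = 30


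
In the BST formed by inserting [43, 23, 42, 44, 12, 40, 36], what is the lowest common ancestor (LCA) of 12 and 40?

Tree insertion order: [43, 23, 42, 44, 12, 40, 36]
Tree (level-order array): [43, 23, 44, 12, 42, None, None, None, None, 40, None, 36]
In a BST, the LCA of p=12, q=40 is the first node v on the
root-to-leaf path with p <= v <= q (go left if both < v, right if both > v).
Walk from root:
  at 43: both 12 and 40 < 43, go left
  at 23: 12 <= 23 <= 40, this is the LCA
LCA = 23


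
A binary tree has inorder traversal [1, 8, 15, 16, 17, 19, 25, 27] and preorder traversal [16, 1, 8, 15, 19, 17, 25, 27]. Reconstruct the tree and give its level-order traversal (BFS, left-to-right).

Inorder:  [1, 8, 15, 16, 17, 19, 25, 27]
Preorder: [16, 1, 8, 15, 19, 17, 25, 27]
Algorithm: preorder visits root first, so consume preorder in order;
for each root, split the current inorder slice at that value into
left-subtree inorder and right-subtree inorder, then recurse.
Recursive splits:
  root=16; inorder splits into left=[1, 8, 15], right=[17, 19, 25, 27]
  root=1; inorder splits into left=[], right=[8, 15]
  root=8; inorder splits into left=[], right=[15]
  root=15; inorder splits into left=[], right=[]
  root=19; inorder splits into left=[17], right=[25, 27]
  root=17; inorder splits into left=[], right=[]
  root=25; inorder splits into left=[], right=[27]
  root=27; inorder splits into left=[], right=[]
Reconstructed level-order: [16, 1, 19, 8, 17, 25, 15, 27]


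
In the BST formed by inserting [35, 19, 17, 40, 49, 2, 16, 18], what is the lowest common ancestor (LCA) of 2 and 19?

Tree insertion order: [35, 19, 17, 40, 49, 2, 16, 18]
Tree (level-order array): [35, 19, 40, 17, None, None, 49, 2, 18, None, None, None, 16]
In a BST, the LCA of p=2, q=19 is the first node v on the
root-to-leaf path with p <= v <= q (go left if both < v, right if both > v).
Walk from root:
  at 35: both 2 and 19 < 35, go left
  at 19: 2 <= 19 <= 19, this is the LCA
LCA = 19


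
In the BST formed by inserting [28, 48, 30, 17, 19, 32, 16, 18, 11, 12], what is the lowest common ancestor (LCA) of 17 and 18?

Tree insertion order: [28, 48, 30, 17, 19, 32, 16, 18, 11, 12]
Tree (level-order array): [28, 17, 48, 16, 19, 30, None, 11, None, 18, None, None, 32, None, 12]
In a BST, the LCA of p=17, q=18 is the first node v on the
root-to-leaf path with p <= v <= q (go left if both < v, right if both > v).
Walk from root:
  at 28: both 17 and 18 < 28, go left
  at 17: 17 <= 17 <= 18, this is the LCA
LCA = 17


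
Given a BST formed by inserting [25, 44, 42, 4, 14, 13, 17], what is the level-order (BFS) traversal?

Tree insertion order: [25, 44, 42, 4, 14, 13, 17]
Tree (level-order array): [25, 4, 44, None, 14, 42, None, 13, 17]
BFS from the root, enqueuing left then right child of each popped node:
  queue [25] -> pop 25, enqueue [4, 44], visited so far: [25]
  queue [4, 44] -> pop 4, enqueue [14], visited so far: [25, 4]
  queue [44, 14] -> pop 44, enqueue [42], visited so far: [25, 4, 44]
  queue [14, 42] -> pop 14, enqueue [13, 17], visited so far: [25, 4, 44, 14]
  queue [42, 13, 17] -> pop 42, enqueue [none], visited so far: [25, 4, 44, 14, 42]
  queue [13, 17] -> pop 13, enqueue [none], visited so far: [25, 4, 44, 14, 42, 13]
  queue [17] -> pop 17, enqueue [none], visited so far: [25, 4, 44, 14, 42, 13, 17]
Result: [25, 4, 44, 14, 42, 13, 17]


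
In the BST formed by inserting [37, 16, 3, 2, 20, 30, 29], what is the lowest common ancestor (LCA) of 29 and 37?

Tree insertion order: [37, 16, 3, 2, 20, 30, 29]
Tree (level-order array): [37, 16, None, 3, 20, 2, None, None, 30, None, None, 29]
In a BST, the LCA of p=29, q=37 is the first node v on the
root-to-leaf path with p <= v <= q (go left if both < v, right if both > v).
Walk from root:
  at 37: 29 <= 37 <= 37, this is the LCA
LCA = 37


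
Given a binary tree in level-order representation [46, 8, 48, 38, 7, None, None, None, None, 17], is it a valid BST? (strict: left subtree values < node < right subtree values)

Level-order array: [46, 8, 48, 38, 7, None, None, None, None, 17]
Validate using subtree bounds (lo, hi): at each node, require lo < value < hi,
then recurse left with hi=value and right with lo=value.
Preorder trace (stopping at first violation):
  at node 46 with bounds (-inf, +inf): OK
  at node 8 with bounds (-inf, 46): OK
  at node 38 with bounds (-inf, 8): VIOLATION
Node 38 violates its bound: not (-inf < 38 < 8).
Result: Not a valid BST


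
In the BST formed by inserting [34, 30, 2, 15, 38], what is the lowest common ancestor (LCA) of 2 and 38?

Tree insertion order: [34, 30, 2, 15, 38]
Tree (level-order array): [34, 30, 38, 2, None, None, None, None, 15]
In a BST, the LCA of p=2, q=38 is the first node v on the
root-to-leaf path with p <= v <= q (go left if both < v, right if both > v).
Walk from root:
  at 34: 2 <= 34 <= 38, this is the LCA
LCA = 34


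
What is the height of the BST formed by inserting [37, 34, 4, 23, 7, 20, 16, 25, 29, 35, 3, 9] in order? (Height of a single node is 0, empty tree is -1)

Insertion order: [37, 34, 4, 23, 7, 20, 16, 25, 29, 35, 3, 9]
Tree (level-order array): [37, 34, None, 4, 35, 3, 23, None, None, None, None, 7, 25, None, 20, None, 29, 16, None, None, None, 9]
Compute height bottom-up (empty subtree = -1):
  height(3) = 1 + max(-1, -1) = 0
  height(9) = 1 + max(-1, -1) = 0
  height(16) = 1 + max(0, -1) = 1
  height(20) = 1 + max(1, -1) = 2
  height(7) = 1 + max(-1, 2) = 3
  height(29) = 1 + max(-1, -1) = 0
  height(25) = 1 + max(-1, 0) = 1
  height(23) = 1 + max(3, 1) = 4
  height(4) = 1 + max(0, 4) = 5
  height(35) = 1 + max(-1, -1) = 0
  height(34) = 1 + max(5, 0) = 6
  height(37) = 1 + max(6, -1) = 7
Height = 7


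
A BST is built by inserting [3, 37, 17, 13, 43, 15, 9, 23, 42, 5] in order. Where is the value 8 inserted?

Starting tree (level order): [3, None, 37, 17, 43, 13, 23, 42, None, 9, 15, None, None, None, None, 5]
Insertion path: 3 -> 37 -> 17 -> 13 -> 9 -> 5
Result: insert 8 as right child of 5
Final tree (level order): [3, None, 37, 17, 43, 13, 23, 42, None, 9, 15, None, None, None, None, 5, None, None, None, None, 8]


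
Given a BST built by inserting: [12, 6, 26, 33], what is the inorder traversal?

Tree insertion order: [12, 6, 26, 33]
Tree (level-order array): [12, 6, 26, None, None, None, 33]
Inorder traversal: [6, 12, 26, 33]


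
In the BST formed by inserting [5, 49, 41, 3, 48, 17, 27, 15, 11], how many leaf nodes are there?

Tree built from: [5, 49, 41, 3, 48, 17, 27, 15, 11]
Tree (level-order array): [5, 3, 49, None, None, 41, None, 17, 48, 15, 27, None, None, 11]
Rule: A leaf has 0 children.
Per-node child counts:
  node 5: 2 child(ren)
  node 3: 0 child(ren)
  node 49: 1 child(ren)
  node 41: 2 child(ren)
  node 17: 2 child(ren)
  node 15: 1 child(ren)
  node 11: 0 child(ren)
  node 27: 0 child(ren)
  node 48: 0 child(ren)
Matching nodes: [3, 11, 27, 48]
Count of leaf nodes: 4


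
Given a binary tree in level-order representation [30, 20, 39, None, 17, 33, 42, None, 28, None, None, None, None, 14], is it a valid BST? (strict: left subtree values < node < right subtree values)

Level-order array: [30, 20, 39, None, 17, 33, 42, None, 28, None, None, None, None, 14]
Validate using subtree bounds (lo, hi): at each node, require lo < value < hi,
then recurse left with hi=value and right with lo=value.
Preorder trace (stopping at first violation):
  at node 30 with bounds (-inf, +inf): OK
  at node 20 with bounds (-inf, 30): OK
  at node 17 with bounds (20, 30): VIOLATION
Node 17 violates its bound: not (20 < 17 < 30).
Result: Not a valid BST


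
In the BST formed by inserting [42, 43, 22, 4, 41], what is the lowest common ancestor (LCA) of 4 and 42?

Tree insertion order: [42, 43, 22, 4, 41]
Tree (level-order array): [42, 22, 43, 4, 41]
In a BST, the LCA of p=4, q=42 is the first node v on the
root-to-leaf path with p <= v <= q (go left if both < v, right if both > v).
Walk from root:
  at 42: 4 <= 42 <= 42, this is the LCA
LCA = 42


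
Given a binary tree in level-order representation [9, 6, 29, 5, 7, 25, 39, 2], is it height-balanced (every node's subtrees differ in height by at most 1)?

Tree (level-order array): [9, 6, 29, 5, 7, 25, 39, 2]
Definition: a tree is height-balanced if, at every node, |h(left) - h(right)| <= 1 (empty subtree has height -1).
Bottom-up per-node check:
  node 2: h_left=-1, h_right=-1, diff=0 [OK], height=0
  node 5: h_left=0, h_right=-1, diff=1 [OK], height=1
  node 7: h_left=-1, h_right=-1, diff=0 [OK], height=0
  node 6: h_left=1, h_right=0, diff=1 [OK], height=2
  node 25: h_left=-1, h_right=-1, diff=0 [OK], height=0
  node 39: h_left=-1, h_right=-1, diff=0 [OK], height=0
  node 29: h_left=0, h_right=0, diff=0 [OK], height=1
  node 9: h_left=2, h_right=1, diff=1 [OK], height=3
All nodes satisfy the balance condition.
Result: Balanced


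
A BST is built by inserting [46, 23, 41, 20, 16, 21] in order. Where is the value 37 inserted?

Starting tree (level order): [46, 23, None, 20, 41, 16, 21]
Insertion path: 46 -> 23 -> 41
Result: insert 37 as left child of 41
Final tree (level order): [46, 23, None, 20, 41, 16, 21, 37]


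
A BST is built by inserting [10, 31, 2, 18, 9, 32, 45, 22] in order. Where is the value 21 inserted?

Starting tree (level order): [10, 2, 31, None, 9, 18, 32, None, None, None, 22, None, 45]
Insertion path: 10 -> 31 -> 18 -> 22
Result: insert 21 as left child of 22
Final tree (level order): [10, 2, 31, None, 9, 18, 32, None, None, None, 22, None, 45, 21]


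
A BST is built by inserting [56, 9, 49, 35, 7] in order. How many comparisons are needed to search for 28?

Search path for 28: 56 -> 9 -> 49 -> 35
Found: False
Comparisons: 4


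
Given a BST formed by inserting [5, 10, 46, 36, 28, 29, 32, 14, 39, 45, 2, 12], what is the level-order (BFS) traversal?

Tree insertion order: [5, 10, 46, 36, 28, 29, 32, 14, 39, 45, 2, 12]
Tree (level-order array): [5, 2, 10, None, None, None, 46, 36, None, 28, 39, 14, 29, None, 45, 12, None, None, 32]
BFS from the root, enqueuing left then right child of each popped node:
  queue [5] -> pop 5, enqueue [2, 10], visited so far: [5]
  queue [2, 10] -> pop 2, enqueue [none], visited so far: [5, 2]
  queue [10] -> pop 10, enqueue [46], visited so far: [5, 2, 10]
  queue [46] -> pop 46, enqueue [36], visited so far: [5, 2, 10, 46]
  queue [36] -> pop 36, enqueue [28, 39], visited so far: [5, 2, 10, 46, 36]
  queue [28, 39] -> pop 28, enqueue [14, 29], visited so far: [5, 2, 10, 46, 36, 28]
  queue [39, 14, 29] -> pop 39, enqueue [45], visited so far: [5, 2, 10, 46, 36, 28, 39]
  queue [14, 29, 45] -> pop 14, enqueue [12], visited so far: [5, 2, 10, 46, 36, 28, 39, 14]
  queue [29, 45, 12] -> pop 29, enqueue [32], visited so far: [5, 2, 10, 46, 36, 28, 39, 14, 29]
  queue [45, 12, 32] -> pop 45, enqueue [none], visited so far: [5, 2, 10, 46, 36, 28, 39, 14, 29, 45]
  queue [12, 32] -> pop 12, enqueue [none], visited so far: [5, 2, 10, 46, 36, 28, 39, 14, 29, 45, 12]
  queue [32] -> pop 32, enqueue [none], visited so far: [5, 2, 10, 46, 36, 28, 39, 14, 29, 45, 12, 32]
Result: [5, 2, 10, 46, 36, 28, 39, 14, 29, 45, 12, 32]


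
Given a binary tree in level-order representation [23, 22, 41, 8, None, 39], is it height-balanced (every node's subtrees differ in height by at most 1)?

Tree (level-order array): [23, 22, 41, 8, None, 39]
Definition: a tree is height-balanced if, at every node, |h(left) - h(right)| <= 1 (empty subtree has height -1).
Bottom-up per-node check:
  node 8: h_left=-1, h_right=-1, diff=0 [OK], height=0
  node 22: h_left=0, h_right=-1, diff=1 [OK], height=1
  node 39: h_left=-1, h_right=-1, diff=0 [OK], height=0
  node 41: h_left=0, h_right=-1, diff=1 [OK], height=1
  node 23: h_left=1, h_right=1, diff=0 [OK], height=2
All nodes satisfy the balance condition.
Result: Balanced


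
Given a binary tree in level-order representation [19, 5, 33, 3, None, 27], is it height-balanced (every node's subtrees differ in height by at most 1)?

Tree (level-order array): [19, 5, 33, 3, None, 27]
Definition: a tree is height-balanced if, at every node, |h(left) - h(right)| <= 1 (empty subtree has height -1).
Bottom-up per-node check:
  node 3: h_left=-1, h_right=-1, diff=0 [OK], height=0
  node 5: h_left=0, h_right=-1, diff=1 [OK], height=1
  node 27: h_left=-1, h_right=-1, diff=0 [OK], height=0
  node 33: h_left=0, h_right=-1, diff=1 [OK], height=1
  node 19: h_left=1, h_right=1, diff=0 [OK], height=2
All nodes satisfy the balance condition.
Result: Balanced


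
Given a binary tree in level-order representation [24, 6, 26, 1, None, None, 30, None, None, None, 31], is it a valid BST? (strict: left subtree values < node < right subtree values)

Level-order array: [24, 6, 26, 1, None, None, 30, None, None, None, 31]
Validate using subtree bounds (lo, hi): at each node, require lo < value < hi,
then recurse left with hi=value and right with lo=value.
Preorder trace (stopping at first violation):
  at node 24 with bounds (-inf, +inf): OK
  at node 6 with bounds (-inf, 24): OK
  at node 1 with bounds (-inf, 6): OK
  at node 26 with bounds (24, +inf): OK
  at node 30 with bounds (26, +inf): OK
  at node 31 with bounds (30, +inf): OK
No violation found at any node.
Result: Valid BST


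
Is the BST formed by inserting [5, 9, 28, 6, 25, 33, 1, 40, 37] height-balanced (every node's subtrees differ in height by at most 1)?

Tree (level-order array): [5, 1, 9, None, None, 6, 28, None, None, 25, 33, None, None, None, 40, 37]
Definition: a tree is height-balanced if, at every node, |h(left) - h(right)| <= 1 (empty subtree has height -1).
Bottom-up per-node check:
  node 1: h_left=-1, h_right=-1, diff=0 [OK], height=0
  node 6: h_left=-1, h_right=-1, diff=0 [OK], height=0
  node 25: h_left=-1, h_right=-1, diff=0 [OK], height=0
  node 37: h_left=-1, h_right=-1, diff=0 [OK], height=0
  node 40: h_left=0, h_right=-1, diff=1 [OK], height=1
  node 33: h_left=-1, h_right=1, diff=2 [FAIL (|-1-1|=2 > 1)], height=2
  node 28: h_left=0, h_right=2, diff=2 [FAIL (|0-2|=2 > 1)], height=3
  node 9: h_left=0, h_right=3, diff=3 [FAIL (|0-3|=3 > 1)], height=4
  node 5: h_left=0, h_right=4, diff=4 [FAIL (|0-4|=4 > 1)], height=5
Node 33 violates the condition: |-1 - 1| = 2 > 1.
Result: Not balanced


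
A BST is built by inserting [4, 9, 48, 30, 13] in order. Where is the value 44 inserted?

Starting tree (level order): [4, None, 9, None, 48, 30, None, 13]
Insertion path: 4 -> 9 -> 48 -> 30
Result: insert 44 as right child of 30
Final tree (level order): [4, None, 9, None, 48, 30, None, 13, 44]


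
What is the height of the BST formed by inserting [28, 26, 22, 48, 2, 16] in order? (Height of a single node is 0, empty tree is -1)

Insertion order: [28, 26, 22, 48, 2, 16]
Tree (level-order array): [28, 26, 48, 22, None, None, None, 2, None, None, 16]
Compute height bottom-up (empty subtree = -1):
  height(16) = 1 + max(-1, -1) = 0
  height(2) = 1 + max(-1, 0) = 1
  height(22) = 1 + max(1, -1) = 2
  height(26) = 1 + max(2, -1) = 3
  height(48) = 1 + max(-1, -1) = 0
  height(28) = 1 + max(3, 0) = 4
Height = 4


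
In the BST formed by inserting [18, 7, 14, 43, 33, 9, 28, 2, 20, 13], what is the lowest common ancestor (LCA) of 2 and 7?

Tree insertion order: [18, 7, 14, 43, 33, 9, 28, 2, 20, 13]
Tree (level-order array): [18, 7, 43, 2, 14, 33, None, None, None, 9, None, 28, None, None, 13, 20]
In a BST, the LCA of p=2, q=7 is the first node v on the
root-to-leaf path with p <= v <= q (go left if both < v, right if both > v).
Walk from root:
  at 18: both 2 and 7 < 18, go left
  at 7: 2 <= 7 <= 7, this is the LCA
LCA = 7


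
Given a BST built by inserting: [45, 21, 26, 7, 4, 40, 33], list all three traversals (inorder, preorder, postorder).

Tree insertion order: [45, 21, 26, 7, 4, 40, 33]
Tree (level-order array): [45, 21, None, 7, 26, 4, None, None, 40, None, None, 33]
Inorder (L, root, R): [4, 7, 21, 26, 33, 40, 45]
Preorder (root, L, R): [45, 21, 7, 4, 26, 40, 33]
Postorder (L, R, root): [4, 7, 33, 40, 26, 21, 45]


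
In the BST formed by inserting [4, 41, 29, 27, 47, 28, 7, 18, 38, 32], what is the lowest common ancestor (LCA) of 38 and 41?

Tree insertion order: [4, 41, 29, 27, 47, 28, 7, 18, 38, 32]
Tree (level-order array): [4, None, 41, 29, 47, 27, 38, None, None, 7, 28, 32, None, None, 18]
In a BST, the LCA of p=38, q=41 is the first node v on the
root-to-leaf path with p <= v <= q (go left if both < v, right if both > v).
Walk from root:
  at 4: both 38 and 41 > 4, go right
  at 41: 38 <= 41 <= 41, this is the LCA
LCA = 41


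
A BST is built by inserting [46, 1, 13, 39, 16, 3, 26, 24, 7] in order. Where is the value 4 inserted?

Starting tree (level order): [46, 1, None, None, 13, 3, 39, None, 7, 16, None, None, None, None, 26, 24]
Insertion path: 46 -> 1 -> 13 -> 3 -> 7
Result: insert 4 as left child of 7
Final tree (level order): [46, 1, None, None, 13, 3, 39, None, 7, 16, None, 4, None, None, 26, None, None, 24]


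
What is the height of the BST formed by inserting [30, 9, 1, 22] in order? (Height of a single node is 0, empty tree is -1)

Insertion order: [30, 9, 1, 22]
Tree (level-order array): [30, 9, None, 1, 22]
Compute height bottom-up (empty subtree = -1):
  height(1) = 1 + max(-1, -1) = 0
  height(22) = 1 + max(-1, -1) = 0
  height(9) = 1 + max(0, 0) = 1
  height(30) = 1 + max(1, -1) = 2
Height = 2


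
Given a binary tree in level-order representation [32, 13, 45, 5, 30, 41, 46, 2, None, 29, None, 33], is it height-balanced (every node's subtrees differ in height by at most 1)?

Tree (level-order array): [32, 13, 45, 5, 30, 41, 46, 2, None, 29, None, 33]
Definition: a tree is height-balanced if, at every node, |h(left) - h(right)| <= 1 (empty subtree has height -1).
Bottom-up per-node check:
  node 2: h_left=-1, h_right=-1, diff=0 [OK], height=0
  node 5: h_left=0, h_right=-1, diff=1 [OK], height=1
  node 29: h_left=-1, h_right=-1, diff=0 [OK], height=0
  node 30: h_left=0, h_right=-1, diff=1 [OK], height=1
  node 13: h_left=1, h_right=1, diff=0 [OK], height=2
  node 33: h_left=-1, h_right=-1, diff=0 [OK], height=0
  node 41: h_left=0, h_right=-1, diff=1 [OK], height=1
  node 46: h_left=-1, h_right=-1, diff=0 [OK], height=0
  node 45: h_left=1, h_right=0, diff=1 [OK], height=2
  node 32: h_left=2, h_right=2, diff=0 [OK], height=3
All nodes satisfy the balance condition.
Result: Balanced


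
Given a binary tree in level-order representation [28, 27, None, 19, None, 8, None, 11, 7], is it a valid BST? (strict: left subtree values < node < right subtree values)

Level-order array: [28, 27, None, 19, None, 8, None, 11, 7]
Validate using subtree bounds (lo, hi): at each node, require lo < value < hi,
then recurse left with hi=value and right with lo=value.
Preorder trace (stopping at first violation):
  at node 28 with bounds (-inf, +inf): OK
  at node 27 with bounds (-inf, 28): OK
  at node 19 with bounds (-inf, 27): OK
  at node 8 with bounds (-inf, 19): OK
  at node 11 with bounds (-inf, 8): VIOLATION
Node 11 violates its bound: not (-inf < 11 < 8).
Result: Not a valid BST


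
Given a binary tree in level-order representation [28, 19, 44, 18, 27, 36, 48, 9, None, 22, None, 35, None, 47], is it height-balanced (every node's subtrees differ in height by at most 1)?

Tree (level-order array): [28, 19, 44, 18, 27, 36, 48, 9, None, 22, None, 35, None, 47]
Definition: a tree is height-balanced if, at every node, |h(left) - h(right)| <= 1 (empty subtree has height -1).
Bottom-up per-node check:
  node 9: h_left=-1, h_right=-1, diff=0 [OK], height=0
  node 18: h_left=0, h_right=-1, diff=1 [OK], height=1
  node 22: h_left=-1, h_right=-1, diff=0 [OK], height=0
  node 27: h_left=0, h_right=-1, diff=1 [OK], height=1
  node 19: h_left=1, h_right=1, diff=0 [OK], height=2
  node 35: h_left=-1, h_right=-1, diff=0 [OK], height=0
  node 36: h_left=0, h_right=-1, diff=1 [OK], height=1
  node 47: h_left=-1, h_right=-1, diff=0 [OK], height=0
  node 48: h_left=0, h_right=-1, diff=1 [OK], height=1
  node 44: h_left=1, h_right=1, diff=0 [OK], height=2
  node 28: h_left=2, h_right=2, diff=0 [OK], height=3
All nodes satisfy the balance condition.
Result: Balanced


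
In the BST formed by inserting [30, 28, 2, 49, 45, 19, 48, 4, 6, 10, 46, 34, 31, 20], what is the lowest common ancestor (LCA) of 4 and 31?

Tree insertion order: [30, 28, 2, 49, 45, 19, 48, 4, 6, 10, 46, 34, 31, 20]
Tree (level-order array): [30, 28, 49, 2, None, 45, None, None, 19, 34, 48, 4, 20, 31, None, 46, None, None, 6, None, None, None, None, None, None, None, 10]
In a BST, the LCA of p=4, q=31 is the first node v on the
root-to-leaf path with p <= v <= q (go left if both < v, right if both > v).
Walk from root:
  at 30: 4 <= 30 <= 31, this is the LCA
LCA = 30


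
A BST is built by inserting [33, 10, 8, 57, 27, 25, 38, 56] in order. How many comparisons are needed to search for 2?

Search path for 2: 33 -> 10 -> 8
Found: False
Comparisons: 3


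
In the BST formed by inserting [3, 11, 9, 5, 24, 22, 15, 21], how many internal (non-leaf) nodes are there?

Tree built from: [3, 11, 9, 5, 24, 22, 15, 21]
Tree (level-order array): [3, None, 11, 9, 24, 5, None, 22, None, None, None, 15, None, None, 21]
Rule: An internal node has at least one child.
Per-node child counts:
  node 3: 1 child(ren)
  node 11: 2 child(ren)
  node 9: 1 child(ren)
  node 5: 0 child(ren)
  node 24: 1 child(ren)
  node 22: 1 child(ren)
  node 15: 1 child(ren)
  node 21: 0 child(ren)
Matching nodes: [3, 11, 9, 24, 22, 15]
Count of internal (non-leaf) nodes: 6


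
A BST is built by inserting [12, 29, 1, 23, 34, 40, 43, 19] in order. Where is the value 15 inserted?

Starting tree (level order): [12, 1, 29, None, None, 23, 34, 19, None, None, 40, None, None, None, 43]
Insertion path: 12 -> 29 -> 23 -> 19
Result: insert 15 as left child of 19
Final tree (level order): [12, 1, 29, None, None, 23, 34, 19, None, None, 40, 15, None, None, 43]


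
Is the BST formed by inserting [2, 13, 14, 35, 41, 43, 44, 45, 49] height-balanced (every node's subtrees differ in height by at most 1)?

Tree (level-order array): [2, None, 13, None, 14, None, 35, None, 41, None, 43, None, 44, None, 45, None, 49]
Definition: a tree is height-balanced if, at every node, |h(left) - h(right)| <= 1 (empty subtree has height -1).
Bottom-up per-node check:
  node 49: h_left=-1, h_right=-1, diff=0 [OK], height=0
  node 45: h_left=-1, h_right=0, diff=1 [OK], height=1
  node 44: h_left=-1, h_right=1, diff=2 [FAIL (|-1-1|=2 > 1)], height=2
  node 43: h_left=-1, h_right=2, diff=3 [FAIL (|-1-2|=3 > 1)], height=3
  node 41: h_left=-1, h_right=3, diff=4 [FAIL (|-1-3|=4 > 1)], height=4
  node 35: h_left=-1, h_right=4, diff=5 [FAIL (|-1-4|=5 > 1)], height=5
  node 14: h_left=-1, h_right=5, diff=6 [FAIL (|-1-5|=6 > 1)], height=6
  node 13: h_left=-1, h_right=6, diff=7 [FAIL (|-1-6|=7 > 1)], height=7
  node 2: h_left=-1, h_right=7, diff=8 [FAIL (|-1-7|=8 > 1)], height=8
Node 44 violates the condition: |-1 - 1| = 2 > 1.
Result: Not balanced


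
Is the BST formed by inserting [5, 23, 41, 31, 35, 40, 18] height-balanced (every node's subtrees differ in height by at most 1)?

Tree (level-order array): [5, None, 23, 18, 41, None, None, 31, None, None, 35, None, 40]
Definition: a tree is height-balanced if, at every node, |h(left) - h(right)| <= 1 (empty subtree has height -1).
Bottom-up per-node check:
  node 18: h_left=-1, h_right=-1, diff=0 [OK], height=0
  node 40: h_left=-1, h_right=-1, diff=0 [OK], height=0
  node 35: h_left=-1, h_right=0, diff=1 [OK], height=1
  node 31: h_left=-1, h_right=1, diff=2 [FAIL (|-1-1|=2 > 1)], height=2
  node 41: h_left=2, h_right=-1, diff=3 [FAIL (|2--1|=3 > 1)], height=3
  node 23: h_left=0, h_right=3, diff=3 [FAIL (|0-3|=3 > 1)], height=4
  node 5: h_left=-1, h_right=4, diff=5 [FAIL (|-1-4|=5 > 1)], height=5
Node 31 violates the condition: |-1 - 1| = 2 > 1.
Result: Not balanced


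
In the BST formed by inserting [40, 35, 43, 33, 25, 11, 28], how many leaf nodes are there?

Tree built from: [40, 35, 43, 33, 25, 11, 28]
Tree (level-order array): [40, 35, 43, 33, None, None, None, 25, None, 11, 28]
Rule: A leaf has 0 children.
Per-node child counts:
  node 40: 2 child(ren)
  node 35: 1 child(ren)
  node 33: 1 child(ren)
  node 25: 2 child(ren)
  node 11: 0 child(ren)
  node 28: 0 child(ren)
  node 43: 0 child(ren)
Matching nodes: [11, 28, 43]
Count of leaf nodes: 3


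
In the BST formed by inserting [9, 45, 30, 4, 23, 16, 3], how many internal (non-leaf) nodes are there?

Tree built from: [9, 45, 30, 4, 23, 16, 3]
Tree (level-order array): [9, 4, 45, 3, None, 30, None, None, None, 23, None, 16]
Rule: An internal node has at least one child.
Per-node child counts:
  node 9: 2 child(ren)
  node 4: 1 child(ren)
  node 3: 0 child(ren)
  node 45: 1 child(ren)
  node 30: 1 child(ren)
  node 23: 1 child(ren)
  node 16: 0 child(ren)
Matching nodes: [9, 4, 45, 30, 23]
Count of internal (non-leaf) nodes: 5


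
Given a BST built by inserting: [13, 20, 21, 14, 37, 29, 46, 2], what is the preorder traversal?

Tree insertion order: [13, 20, 21, 14, 37, 29, 46, 2]
Tree (level-order array): [13, 2, 20, None, None, 14, 21, None, None, None, 37, 29, 46]
Preorder traversal: [13, 2, 20, 14, 21, 37, 29, 46]


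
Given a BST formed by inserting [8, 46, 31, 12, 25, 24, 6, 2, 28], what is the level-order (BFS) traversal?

Tree insertion order: [8, 46, 31, 12, 25, 24, 6, 2, 28]
Tree (level-order array): [8, 6, 46, 2, None, 31, None, None, None, 12, None, None, 25, 24, 28]
BFS from the root, enqueuing left then right child of each popped node:
  queue [8] -> pop 8, enqueue [6, 46], visited so far: [8]
  queue [6, 46] -> pop 6, enqueue [2], visited so far: [8, 6]
  queue [46, 2] -> pop 46, enqueue [31], visited so far: [8, 6, 46]
  queue [2, 31] -> pop 2, enqueue [none], visited so far: [8, 6, 46, 2]
  queue [31] -> pop 31, enqueue [12], visited so far: [8, 6, 46, 2, 31]
  queue [12] -> pop 12, enqueue [25], visited so far: [8, 6, 46, 2, 31, 12]
  queue [25] -> pop 25, enqueue [24, 28], visited so far: [8, 6, 46, 2, 31, 12, 25]
  queue [24, 28] -> pop 24, enqueue [none], visited so far: [8, 6, 46, 2, 31, 12, 25, 24]
  queue [28] -> pop 28, enqueue [none], visited so far: [8, 6, 46, 2, 31, 12, 25, 24, 28]
Result: [8, 6, 46, 2, 31, 12, 25, 24, 28]


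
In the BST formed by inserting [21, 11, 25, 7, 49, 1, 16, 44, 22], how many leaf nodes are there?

Tree built from: [21, 11, 25, 7, 49, 1, 16, 44, 22]
Tree (level-order array): [21, 11, 25, 7, 16, 22, 49, 1, None, None, None, None, None, 44]
Rule: A leaf has 0 children.
Per-node child counts:
  node 21: 2 child(ren)
  node 11: 2 child(ren)
  node 7: 1 child(ren)
  node 1: 0 child(ren)
  node 16: 0 child(ren)
  node 25: 2 child(ren)
  node 22: 0 child(ren)
  node 49: 1 child(ren)
  node 44: 0 child(ren)
Matching nodes: [1, 16, 22, 44]
Count of leaf nodes: 4


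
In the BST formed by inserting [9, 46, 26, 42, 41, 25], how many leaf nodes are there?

Tree built from: [9, 46, 26, 42, 41, 25]
Tree (level-order array): [9, None, 46, 26, None, 25, 42, None, None, 41]
Rule: A leaf has 0 children.
Per-node child counts:
  node 9: 1 child(ren)
  node 46: 1 child(ren)
  node 26: 2 child(ren)
  node 25: 0 child(ren)
  node 42: 1 child(ren)
  node 41: 0 child(ren)
Matching nodes: [25, 41]
Count of leaf nodes: 2


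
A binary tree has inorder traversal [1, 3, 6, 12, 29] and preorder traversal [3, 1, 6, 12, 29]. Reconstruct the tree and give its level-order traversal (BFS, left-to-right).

Inorder:  [1, 3, 6, 12, 29]
Preorder: [3, 1, 6, 12, 29]
Algorithm: preorder visits root first, so consume preorder in order;
for each root, split the current inorder slice at that value into
left-subtree inorder and right-subtree inorder, then recurse.
Recursive splits:
  root=3; inorder splits into left=[1], right=[6, 12, 29]
  root=1; inorder splits into left=[], right=[]
  root=6; inorder splits into left=[], right=[12, 29]
  root=12; inorder splits into left=[], right=[29]
  root=29; inorder splits into left=[], right=[]
Reconstructed level-order: [3, 1, 6, 12, 29]


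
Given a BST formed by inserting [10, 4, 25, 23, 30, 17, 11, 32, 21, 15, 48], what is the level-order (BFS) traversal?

Tree insertion order: [10, 4, 25, 23, 30, 17, 11, 32, 21, 15, 48]
Tree (level-order array): [10, 4, 25, None, None, 23, 30, 17, None, None, 32, 11, 21, None, 48, None, 15]
BFS from the root, enqueuing left then right child of each popped node:
  queue [10] -> pop 10, enqueue [4, 25], visited so far: [10]
  queue [4, 25] -> pop 4, enqueue [none], visited so far: [10, 4]
  queue [25] -> pop 25, enqueue [23, 30], visited so far: [10, 4, 25]
  queue [23, 30] -> pop 23, enqueue [17], visited so far: [10, 4, 25, 23]
  queue [30, 17] -> pop 30, enqueue [32], visited so far: [10, 4, 25, 23, 30]
  queue [17, 32] -> pop 17, enqueue [11, 21], visited so far: [10, 4, 25, 23, 30, 17]
  queue [32, 11, 21] -> pop 32, enqueue [48], visited so far: [10, 4, 25, 23, 30, 17, 32]
  queue [11, 21, 48] -> pop 11, enqueue [15], visited so far: [10, 4, 25, 23, 30, 17, 32, 11]
  queue [21, 48, 15] -> pop 21, enqueue [none], visited so far: [10, 4, 25, 23, 30, 17, 32, 11, 21]
  queue [48, 15] -> pop 48, enqueue [none], visited so far: [10, 4, 25, 23, 30, 17, 32, 11, 21, 48]
  queue [15] -> pop 15, enqueue [none], visited so far: [10, 4, 25, 23, 30, 17, 32, 11, 21, 48, 15]
Result: [10, 4, 25, 23, 30, 17, 32, 11, 21, 48, 15]


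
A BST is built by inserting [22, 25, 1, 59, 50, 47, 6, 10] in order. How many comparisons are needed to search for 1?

Search path for 1: 22 -> 1
Found: True
Comparisons: 2


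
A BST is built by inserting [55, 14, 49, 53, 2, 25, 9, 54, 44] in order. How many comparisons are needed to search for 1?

Search path for 1: 55 -> 14 -> 2
Found: False
Comparisons: 3


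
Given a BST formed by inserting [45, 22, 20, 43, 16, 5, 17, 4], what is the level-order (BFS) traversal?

Tree insertion order: [45, 22, 20, 43, 16, 5, 17, 4]
Tree (level-order array): [45, 22, None, 20, 43, 16, None, None, None, 5, 17, 4]
BFS from the root, enqueuing left then right child of each popped node:
  queue [45] -> pop 45, enqueue [22], visited so far: [45]
  queue [22] -> pop 22, enqueue [20, 43], visited so far: [45, 22]
  queue [20, 43] -> pop 20, enqueue [16], visited so far: [45, 22, 20]
  queue [43, 16] -> pop 43, enqueue [none], visited so far: [45, 22, 20, 43]
  queue [16] -> pop 16, enqueue [5, 17], visited so far: [45, 22, 20, 43, 16]
  queue [5, 17] -> pop 5, enqueue [4], visited so far: [45, 22, 20, 43, 16, 5]
  queue [17, 4] -> pop 17, enqueue [none], visited so far: [45, 22, 20, 43, 16, 5, 17]
  queue [4] -> pop 4, enqueue [none], visited so far: [45, 22, 20, 43, 16, 5, 17, 4]
Result: [45, 22, 20, 43, 16, 5, 17, 4]


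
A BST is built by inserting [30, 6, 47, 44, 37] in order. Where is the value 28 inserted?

Starting tree (level order): [30, 6, 47, None, None, 44, None, 37]
Insertion path: 30 -> 6
Result: insert 28 as right child of 6
Final tree (level order): [30, 6, 47, None, 28, 44, None, None, None, 37]


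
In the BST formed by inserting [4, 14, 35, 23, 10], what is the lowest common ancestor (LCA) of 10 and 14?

Tree insertion order: [4, 14, 35, 23, 10]
Tree (level-order array): [4, None, 14, 10, 35, None, None, 23]
In a BST, the LCA of p=10, q=14 is the first node v on the
root-to-leaf path with p <= v <= q (go left if both < v, right if both > v).
Walk from root:
  at 4: both 10 and 14 > 4, go right
  at 14: 10 <= 14 <= 14, this is the LCA
LCA = 14


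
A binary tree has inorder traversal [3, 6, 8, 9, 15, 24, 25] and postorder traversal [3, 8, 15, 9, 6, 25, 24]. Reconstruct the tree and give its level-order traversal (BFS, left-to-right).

Inorder:   [3, 6, 8, 9, 15, 24, 25]
Postorder: [3, 8, 15, 9, 6, 25, 24]
Algorithm: postorder visits root last, so walk postorder right-to-left;
each value is the root of the current inorder slice — split it at that
value, recurse on the right subtree first, then the left.
Recursive splits:
  root=24; inorder splits into left=[3, 6, 8, 9, 15], right=[25]
  root=25; inorder splits into left=[], right=[]
  root=6; inorder splits into left=[3], right=[8, 9, 15]
  root=9; inorder splits into left=[8], right=[15]
  root=15; inorder splits into left=[], right=[]
  root=8; inorder splits into left=[], right=[]
  root=3; inorder splits into left=[], right=[]
Reconstructed level-order: [24, 6, 25, 3, 9, 8, 15]


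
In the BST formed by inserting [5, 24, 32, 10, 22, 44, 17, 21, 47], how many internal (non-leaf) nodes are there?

Tree built from: [5, 24, 32, 10, 22, 44, 17, 21, 47]
Tree (level-order array): [5, None, 24, 10, 32, None, 22, None, 44, 17, None, None, 47, None, 21]
Rule: An internal node has at least one child.
Per-node child counts:
  node 5: 1 child(ren)
  node 24: 2 child(ren)
  node 10: 1 child(ren)
  node 22: 1 child(ren)
  node 17: 1 child(ren)
  node 21: 0 child(ren)
  node 32: 1 child(ren)
  node 44: 1 child(ren)
  node 47: 0 child(ren)
Matching nodes: [5, 24, 10, 22, 17, 32, 44]
Count of internal (non-leaf) nodes: 7
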